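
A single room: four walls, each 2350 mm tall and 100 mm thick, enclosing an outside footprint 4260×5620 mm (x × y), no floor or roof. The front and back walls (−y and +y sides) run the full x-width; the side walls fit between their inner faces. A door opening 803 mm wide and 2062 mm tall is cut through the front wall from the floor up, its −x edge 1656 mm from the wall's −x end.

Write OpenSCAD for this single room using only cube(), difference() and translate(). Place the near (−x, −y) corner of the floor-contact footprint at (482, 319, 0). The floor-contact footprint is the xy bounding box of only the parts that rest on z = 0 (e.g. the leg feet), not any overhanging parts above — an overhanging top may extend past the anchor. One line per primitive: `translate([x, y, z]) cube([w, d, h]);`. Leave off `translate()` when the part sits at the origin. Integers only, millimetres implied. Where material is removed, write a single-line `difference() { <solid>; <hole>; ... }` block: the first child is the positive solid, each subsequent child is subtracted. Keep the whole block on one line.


difference() { translate([482, 319, 0]) cube([4260, 100, 2350]); translate([2138, 319, 0]) cube([803, 100, 2062]); }
translate([482, 5839, 0]) cube([4260, 100, 2350]);
translate([482, 419, 0]) cube([100, 5420, 2350]);
translate([4642, 419, 0]) cube([100, 5420, 2350]);


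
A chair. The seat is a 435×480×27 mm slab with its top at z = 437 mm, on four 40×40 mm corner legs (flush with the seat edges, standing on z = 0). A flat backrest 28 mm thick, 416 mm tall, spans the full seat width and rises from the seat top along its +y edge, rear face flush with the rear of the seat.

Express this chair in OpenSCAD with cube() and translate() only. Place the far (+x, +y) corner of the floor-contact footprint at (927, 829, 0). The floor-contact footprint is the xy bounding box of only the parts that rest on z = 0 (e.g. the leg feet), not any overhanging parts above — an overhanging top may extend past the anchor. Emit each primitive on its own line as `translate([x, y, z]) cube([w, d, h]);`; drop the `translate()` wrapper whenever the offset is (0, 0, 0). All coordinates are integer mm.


translate([492, 349, 410]) cube([435, 480, 27]);
translate([492, 349, 0]) cube([40, 40, 410]);
translate([887, 349, 0]) cube([40, 40, 410]);
translate([492, 789, 0]) cube([40, 40, 410]);
translate([887, 789, 0]) cube([40, 40, 410]);
translate([492, 801, 437]) cube([435, 28, 416]);


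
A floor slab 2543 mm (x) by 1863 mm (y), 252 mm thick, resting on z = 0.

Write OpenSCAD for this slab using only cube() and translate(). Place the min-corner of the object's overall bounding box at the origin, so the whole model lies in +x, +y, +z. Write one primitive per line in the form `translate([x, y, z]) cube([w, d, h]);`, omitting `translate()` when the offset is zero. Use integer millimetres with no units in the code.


cube([2543, 1863, 252]);


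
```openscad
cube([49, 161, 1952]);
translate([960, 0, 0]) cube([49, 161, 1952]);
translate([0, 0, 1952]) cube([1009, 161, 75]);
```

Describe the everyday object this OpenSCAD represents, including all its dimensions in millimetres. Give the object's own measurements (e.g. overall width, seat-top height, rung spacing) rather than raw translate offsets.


A door frame. The clear opening is 911 mm wide and 1952 mm high. Two 49 mm wide jambs, 161 mm deep, stand either side of the opening from the floor to the top of the opening. A 75 mm thick head sits across the top of both jambs, spanning the full outside width of the frame.


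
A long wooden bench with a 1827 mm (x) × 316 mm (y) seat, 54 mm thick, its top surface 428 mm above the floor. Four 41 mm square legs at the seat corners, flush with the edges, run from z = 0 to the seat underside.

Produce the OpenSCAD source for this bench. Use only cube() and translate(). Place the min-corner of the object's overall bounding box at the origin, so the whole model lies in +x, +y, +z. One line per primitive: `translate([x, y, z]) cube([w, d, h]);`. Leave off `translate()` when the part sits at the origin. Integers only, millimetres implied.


translate([0, 0, 374]) cube([1827, 316, 54]);
cube([41, 41, 374]);
translate([0, 275, 0]) cube([41, 41, 374]);
translate([1786, 0, 0]) cube([41, 41, 374]);
translate([1786, 275, 0]) cube([41, 41, 374]);


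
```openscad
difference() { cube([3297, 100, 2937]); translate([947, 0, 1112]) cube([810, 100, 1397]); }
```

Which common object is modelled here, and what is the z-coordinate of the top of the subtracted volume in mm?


A wall with a window opening. The window head height is 2509 mm.

A wall with a rectangular opening subtracted — a window. Sill at z = 1112, opening 1397 mm tall, so the head is at 1112 + 1397 = 2509 mm.


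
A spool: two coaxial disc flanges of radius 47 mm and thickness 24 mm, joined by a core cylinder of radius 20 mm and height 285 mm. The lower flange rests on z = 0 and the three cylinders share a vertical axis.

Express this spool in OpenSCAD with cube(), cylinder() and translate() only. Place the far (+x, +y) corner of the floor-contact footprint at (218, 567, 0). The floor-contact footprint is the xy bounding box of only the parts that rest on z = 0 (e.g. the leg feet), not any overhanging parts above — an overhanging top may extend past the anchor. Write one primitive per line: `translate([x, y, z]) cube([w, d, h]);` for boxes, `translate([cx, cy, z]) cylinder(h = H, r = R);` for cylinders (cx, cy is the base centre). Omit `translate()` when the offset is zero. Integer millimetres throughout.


translate([171, 520, 0]) cylinder(h = 24, r = 47);
translate([171, 520, 24]) cylinder(h = 285, r = 20);
translate([171, 520, 309]) cylinder(h = 24, r = 47);


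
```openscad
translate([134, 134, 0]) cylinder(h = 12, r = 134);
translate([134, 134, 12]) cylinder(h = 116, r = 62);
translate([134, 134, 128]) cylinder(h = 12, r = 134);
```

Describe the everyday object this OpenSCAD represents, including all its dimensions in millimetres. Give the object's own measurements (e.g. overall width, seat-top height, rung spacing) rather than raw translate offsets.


A spool: two coaxial disc flanges of radius 134 mm and thickness 12 mm, joined by a core cylinder of radius 62 mm and height 116 mm. The lower flange rests on z = 0 and the three cylinders share a vertical axis.


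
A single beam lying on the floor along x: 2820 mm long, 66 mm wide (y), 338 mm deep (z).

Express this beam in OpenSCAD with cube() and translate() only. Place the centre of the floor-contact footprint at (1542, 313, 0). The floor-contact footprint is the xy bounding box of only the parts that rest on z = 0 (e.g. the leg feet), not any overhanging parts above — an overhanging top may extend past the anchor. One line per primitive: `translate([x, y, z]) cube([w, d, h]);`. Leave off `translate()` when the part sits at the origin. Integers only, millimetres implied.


translate([132, 280, 0]) cube([2820, 66, 338]);


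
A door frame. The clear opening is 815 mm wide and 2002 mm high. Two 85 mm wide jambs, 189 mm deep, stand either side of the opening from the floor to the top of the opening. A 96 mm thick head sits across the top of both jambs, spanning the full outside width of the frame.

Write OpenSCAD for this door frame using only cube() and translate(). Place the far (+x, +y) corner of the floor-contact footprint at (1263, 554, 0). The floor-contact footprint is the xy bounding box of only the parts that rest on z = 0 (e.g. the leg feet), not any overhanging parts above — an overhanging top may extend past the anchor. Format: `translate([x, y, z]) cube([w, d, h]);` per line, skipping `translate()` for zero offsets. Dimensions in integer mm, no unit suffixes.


translate([278, 365, 0]) cube([85, 189, 2002]);
translate([1178, 365, 0]) cube([85, 189, 2002]);
translate([278, 365, 2002]) cube([985, 189, 96]);


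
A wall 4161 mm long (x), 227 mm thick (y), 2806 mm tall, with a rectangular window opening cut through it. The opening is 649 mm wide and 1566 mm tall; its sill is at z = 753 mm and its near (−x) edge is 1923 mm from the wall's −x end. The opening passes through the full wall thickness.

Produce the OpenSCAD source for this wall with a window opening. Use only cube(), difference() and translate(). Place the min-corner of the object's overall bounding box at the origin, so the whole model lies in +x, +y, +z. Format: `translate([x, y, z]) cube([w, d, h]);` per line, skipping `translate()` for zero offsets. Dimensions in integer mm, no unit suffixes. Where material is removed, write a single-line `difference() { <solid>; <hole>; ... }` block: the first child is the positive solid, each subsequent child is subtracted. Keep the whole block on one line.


difference() { cube([4161, 227, 2806]); translate([1923, 0, 753]) cube([649, 227, 1566]); }


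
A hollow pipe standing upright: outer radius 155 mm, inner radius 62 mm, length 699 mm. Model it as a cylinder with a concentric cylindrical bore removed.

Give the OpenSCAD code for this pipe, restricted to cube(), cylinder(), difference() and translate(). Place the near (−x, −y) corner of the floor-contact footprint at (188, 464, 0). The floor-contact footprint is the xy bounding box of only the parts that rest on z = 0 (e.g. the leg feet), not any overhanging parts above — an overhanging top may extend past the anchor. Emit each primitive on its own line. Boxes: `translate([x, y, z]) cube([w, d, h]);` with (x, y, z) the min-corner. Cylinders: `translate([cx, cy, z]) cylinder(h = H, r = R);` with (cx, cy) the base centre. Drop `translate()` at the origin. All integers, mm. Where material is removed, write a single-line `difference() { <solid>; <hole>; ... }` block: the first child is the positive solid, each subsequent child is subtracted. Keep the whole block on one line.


difference() { translate([343, 619, 0]) cylinder(h = 699, r = 155); translate([343, 619, 0]) cylinder(h = 699, r = 62); }


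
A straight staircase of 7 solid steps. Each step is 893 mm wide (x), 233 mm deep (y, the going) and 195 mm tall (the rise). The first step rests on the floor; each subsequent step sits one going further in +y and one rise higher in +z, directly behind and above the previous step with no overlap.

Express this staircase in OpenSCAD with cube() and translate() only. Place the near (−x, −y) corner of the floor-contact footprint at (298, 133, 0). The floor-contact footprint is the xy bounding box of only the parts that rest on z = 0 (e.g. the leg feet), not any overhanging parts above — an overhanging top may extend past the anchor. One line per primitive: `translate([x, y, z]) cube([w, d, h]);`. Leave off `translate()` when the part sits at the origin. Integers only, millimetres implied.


translate([298, 133, 0]) cube([893, 233, 195]);
translate([298, 366, 195]) cube([893, 233, 195]);
translate([298, 599, 390]) cube([893, 233, 195]);
translate([298, 832, 585]) cube([893, 233, 195]);
translate([298, 1065, 780]) cube([893, 233, 195]);
translate([298, 1298, 975]) cube([893, 233, 195]);
translate([298, 1531, 1170]) cube([893, 233, 195]);


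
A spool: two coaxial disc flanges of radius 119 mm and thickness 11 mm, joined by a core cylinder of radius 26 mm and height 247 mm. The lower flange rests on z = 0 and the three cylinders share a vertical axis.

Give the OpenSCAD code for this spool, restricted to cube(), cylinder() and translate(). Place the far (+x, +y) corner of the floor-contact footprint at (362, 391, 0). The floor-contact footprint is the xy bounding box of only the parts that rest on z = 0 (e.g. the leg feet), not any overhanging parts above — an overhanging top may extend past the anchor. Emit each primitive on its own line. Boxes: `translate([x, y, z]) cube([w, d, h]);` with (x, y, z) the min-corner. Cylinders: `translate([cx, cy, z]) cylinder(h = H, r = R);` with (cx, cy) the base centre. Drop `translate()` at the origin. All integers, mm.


translate([243, 272, 0]) cylinder(h = 11, r = 119);
translate([243, 272, 11]) cylinder(h = 247, r = 26);
translate([243, 272, 258]) cylinder(h = 11, r = 119);


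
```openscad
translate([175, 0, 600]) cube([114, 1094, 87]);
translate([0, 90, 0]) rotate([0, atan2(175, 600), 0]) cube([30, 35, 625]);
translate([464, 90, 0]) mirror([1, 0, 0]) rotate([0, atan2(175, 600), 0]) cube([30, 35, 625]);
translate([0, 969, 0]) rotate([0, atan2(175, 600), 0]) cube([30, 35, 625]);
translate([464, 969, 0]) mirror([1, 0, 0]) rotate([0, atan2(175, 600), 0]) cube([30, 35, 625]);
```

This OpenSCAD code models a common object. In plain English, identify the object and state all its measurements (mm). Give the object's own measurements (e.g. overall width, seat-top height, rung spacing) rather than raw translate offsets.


A sawhorse. A 114×1094×87 mm beam (x, y, z) sits on two A-frame leg pairs. Each pair is two raked legs of 30×35 mm section (35 mm along y) splaying symmetrically in x. Each leg rises 600 mm vertically over 175 mm of horizontal reach and is 625 mm long along its own axis. Every leg's outer bottom edge rests on the floor and its outer top edge meets a bottom edge of the beam — the left legs (tilting toward +x) meet the beam's −x bottom edge, the right legs (their mirror images, tilting toward −x) meet its +x bottom edge — so the leg tops tuck under the beam, the beam's underside is 600 mm above the floor, and the feet are 464 mm apart outside-to-outside with the beam centred between them. The two leg pairs are set in 90 mm from either end of the beam.


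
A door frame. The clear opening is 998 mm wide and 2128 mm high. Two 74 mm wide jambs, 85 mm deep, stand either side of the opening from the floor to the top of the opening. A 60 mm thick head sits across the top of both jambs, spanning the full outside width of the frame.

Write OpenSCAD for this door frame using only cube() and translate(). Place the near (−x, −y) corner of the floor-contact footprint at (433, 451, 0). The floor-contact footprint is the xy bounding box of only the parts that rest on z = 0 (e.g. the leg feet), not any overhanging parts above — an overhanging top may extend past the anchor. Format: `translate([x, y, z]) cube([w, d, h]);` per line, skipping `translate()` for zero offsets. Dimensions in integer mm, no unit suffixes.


translate([433, 451, 0]) cube([74, 85, 2128]);
translate([1505, 451, 0]) cube([74, 85, 2128]);
translate([433, 451, 2128]) cube([1146, 85, 60]);


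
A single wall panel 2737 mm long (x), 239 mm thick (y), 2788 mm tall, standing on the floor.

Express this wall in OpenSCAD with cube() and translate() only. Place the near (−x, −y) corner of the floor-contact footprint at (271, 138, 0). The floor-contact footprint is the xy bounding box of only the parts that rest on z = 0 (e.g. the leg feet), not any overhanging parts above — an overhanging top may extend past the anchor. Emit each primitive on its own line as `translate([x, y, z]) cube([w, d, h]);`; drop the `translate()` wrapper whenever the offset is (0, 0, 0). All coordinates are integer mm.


translate([271, 138, 0]) cube([2737, 239, 2788]);


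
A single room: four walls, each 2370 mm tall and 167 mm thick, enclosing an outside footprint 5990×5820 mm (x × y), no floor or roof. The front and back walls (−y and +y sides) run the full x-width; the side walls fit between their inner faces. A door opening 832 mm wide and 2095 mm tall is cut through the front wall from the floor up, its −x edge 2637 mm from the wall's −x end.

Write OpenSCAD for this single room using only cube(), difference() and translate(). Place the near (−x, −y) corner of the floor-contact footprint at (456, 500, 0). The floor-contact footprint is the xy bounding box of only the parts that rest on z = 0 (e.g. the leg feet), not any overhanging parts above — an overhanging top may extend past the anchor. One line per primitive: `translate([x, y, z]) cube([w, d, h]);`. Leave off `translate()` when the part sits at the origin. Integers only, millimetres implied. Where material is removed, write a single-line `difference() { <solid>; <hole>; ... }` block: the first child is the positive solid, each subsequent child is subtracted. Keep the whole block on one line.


difference() { translate([456, 500, 0]) cube([5990, 167, 2370]); translate([3093, 500, 0]) cube([832, 167, 2095]); }
translate([456, 6153, 0]) cube([5990, 167, 2370]);
translate([456, 667, 0]) cube([167, 5486, 2370]);
translate([6279, 667, 0]) cube([167, 5486, 2370]);


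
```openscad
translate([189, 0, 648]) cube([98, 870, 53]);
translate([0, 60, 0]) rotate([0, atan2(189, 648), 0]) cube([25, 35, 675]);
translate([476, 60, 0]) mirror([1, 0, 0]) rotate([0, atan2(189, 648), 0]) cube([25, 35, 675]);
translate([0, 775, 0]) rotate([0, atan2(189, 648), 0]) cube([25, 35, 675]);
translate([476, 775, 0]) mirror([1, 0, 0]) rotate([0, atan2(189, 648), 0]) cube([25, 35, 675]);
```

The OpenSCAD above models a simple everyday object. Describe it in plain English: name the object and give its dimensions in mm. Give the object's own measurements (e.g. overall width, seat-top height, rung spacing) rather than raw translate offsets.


A sawhorse. A 98×870×53 mm beam (x, y, z) sits on two A-frame leg pairs. Each pair is two raked legs of 25×35 mm section (35 mm along y) splaying symmetrically in x. Each leg rises 648 mm vertically over 189 mm of horizontal reach and is 675 mm long along its own axis. Every leg's outer bottom edge rests on the floor and its outer top edge meets a bottom edge of the beam — the left legs (tilting toward +x) meet the beam's −x bottom edge, the right legs (their mirror images, tilting toward −x) meet its +x bottom edge — so the leg tops tuck under the beam, the beam's underside is 648 mm above the floor, and the feet are 476 mm apart outside-to-outside with the beam centred between them. The two leg pairs are set in 60 mm from either end of the beam.


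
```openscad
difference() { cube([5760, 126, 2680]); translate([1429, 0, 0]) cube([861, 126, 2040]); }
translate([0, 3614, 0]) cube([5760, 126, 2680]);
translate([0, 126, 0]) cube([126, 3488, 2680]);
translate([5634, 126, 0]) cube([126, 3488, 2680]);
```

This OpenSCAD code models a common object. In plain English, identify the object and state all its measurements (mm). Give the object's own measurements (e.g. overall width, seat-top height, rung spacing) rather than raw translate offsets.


A single room: four walls, each 2680 mm tall and 126 mm thick, enclosing an outside footprint 5760×3740 mm (x × y), no floor or roof. The front and back walls (−y and +y sides) run the full x-width; the side walls fit between their inner faces. A door opening 861 mm wide and 2040 mm tall is cut through the front wall from the floor up, its −x edge 1429 mm from the wall's −x end.


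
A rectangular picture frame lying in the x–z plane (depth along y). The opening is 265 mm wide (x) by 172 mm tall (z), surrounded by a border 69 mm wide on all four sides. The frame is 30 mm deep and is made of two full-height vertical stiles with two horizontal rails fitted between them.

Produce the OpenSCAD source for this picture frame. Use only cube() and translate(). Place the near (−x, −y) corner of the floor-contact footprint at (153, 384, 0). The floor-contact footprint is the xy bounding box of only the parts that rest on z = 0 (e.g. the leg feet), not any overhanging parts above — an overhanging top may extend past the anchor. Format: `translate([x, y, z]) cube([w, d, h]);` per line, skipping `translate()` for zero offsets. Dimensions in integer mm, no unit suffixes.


translate([153, 384, 0]) cube([69, 30, 310]);
translate([487, 384, 0]) cube([69, 30, 310]);
translate([222, 384, 0]) cube([265, 30, 69]);
translate([222, 384, 241]) cube([265, 30, 69]);


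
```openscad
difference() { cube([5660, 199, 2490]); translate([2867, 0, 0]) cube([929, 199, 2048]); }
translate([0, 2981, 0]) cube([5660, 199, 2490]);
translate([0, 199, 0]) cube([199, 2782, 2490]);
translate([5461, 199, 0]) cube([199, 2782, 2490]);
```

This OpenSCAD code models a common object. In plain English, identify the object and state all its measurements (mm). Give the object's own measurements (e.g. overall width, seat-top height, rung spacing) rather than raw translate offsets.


A single room: four walls, each 2490 mm tall and 199 mm thick, enclosing an outside footprint 5660×3180 mm (x × y), no floor or roof. The front and back walls (−y and +y sides) run the full x-width; the side walls fit between their inner faces. A door opening 929 mm wide and 2048 mm tall is cut through the front wall from the floor up, its −x edge 2867 mm from the wall's −x end.


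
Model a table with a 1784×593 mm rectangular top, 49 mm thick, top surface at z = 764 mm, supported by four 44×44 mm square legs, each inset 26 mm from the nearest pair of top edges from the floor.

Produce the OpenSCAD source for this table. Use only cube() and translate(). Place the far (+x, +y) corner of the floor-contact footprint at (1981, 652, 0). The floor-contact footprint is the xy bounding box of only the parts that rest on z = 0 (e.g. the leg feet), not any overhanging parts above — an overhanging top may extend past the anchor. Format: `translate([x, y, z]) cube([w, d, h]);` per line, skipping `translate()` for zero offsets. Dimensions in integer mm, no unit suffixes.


translate([223, 85, 715]) cube([1784, 593, 49]);
translate([249, 111, 0]) cube([44, 44, 715]);
translate([1937, 111, 0]) cube([44, 44, 715]);
translate([249, 608, 0]) cube([44, 44, 715]);
translate([1937, 608, 0]) cube([44, 44, 715]);


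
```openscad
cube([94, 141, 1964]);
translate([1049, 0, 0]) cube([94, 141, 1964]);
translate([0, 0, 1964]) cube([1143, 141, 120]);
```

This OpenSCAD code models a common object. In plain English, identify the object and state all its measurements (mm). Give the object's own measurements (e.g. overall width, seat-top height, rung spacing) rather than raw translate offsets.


A door frame. The clear opening is 955 mm wide and 1964 mm high. Two 94 mm wide jambs, 141 mm deep, stand either side of the opening from the floor to the top of the opening. A 120 mm thick head sits across the top of both jambs, spanning the full outside width of the frame.


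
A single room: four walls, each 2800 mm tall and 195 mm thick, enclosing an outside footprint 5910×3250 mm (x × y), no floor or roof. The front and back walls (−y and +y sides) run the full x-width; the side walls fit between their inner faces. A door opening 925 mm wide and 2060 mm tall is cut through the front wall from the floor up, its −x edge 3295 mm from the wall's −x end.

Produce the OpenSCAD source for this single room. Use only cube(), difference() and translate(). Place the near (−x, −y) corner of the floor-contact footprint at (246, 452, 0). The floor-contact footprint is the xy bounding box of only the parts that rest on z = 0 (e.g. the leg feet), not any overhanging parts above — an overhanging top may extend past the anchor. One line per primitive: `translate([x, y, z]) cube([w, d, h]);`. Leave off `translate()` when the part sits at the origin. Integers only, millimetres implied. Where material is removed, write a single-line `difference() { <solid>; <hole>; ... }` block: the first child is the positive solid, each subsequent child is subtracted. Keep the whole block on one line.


difference() { translate([246, 452, 0]) cube([5910, 195, 2800]); translate([3541, 452, 0]) cube([925, 195, 2060]); }
translate([246, 3507, 0]) cube([5910, 195, 2800]);
translate([246, 647, 0]) cube([195, 2860, 2800]);
translate([5961, 647, 0]) cube([195, 2860, 2800]);


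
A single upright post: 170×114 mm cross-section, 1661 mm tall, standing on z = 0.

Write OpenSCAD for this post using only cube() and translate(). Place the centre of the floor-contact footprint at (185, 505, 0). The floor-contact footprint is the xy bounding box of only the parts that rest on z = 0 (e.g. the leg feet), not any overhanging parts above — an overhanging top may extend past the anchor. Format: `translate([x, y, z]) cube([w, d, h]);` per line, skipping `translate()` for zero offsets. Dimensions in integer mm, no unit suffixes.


translate([100, 448, 0]) cube([170, 114, 1661]);


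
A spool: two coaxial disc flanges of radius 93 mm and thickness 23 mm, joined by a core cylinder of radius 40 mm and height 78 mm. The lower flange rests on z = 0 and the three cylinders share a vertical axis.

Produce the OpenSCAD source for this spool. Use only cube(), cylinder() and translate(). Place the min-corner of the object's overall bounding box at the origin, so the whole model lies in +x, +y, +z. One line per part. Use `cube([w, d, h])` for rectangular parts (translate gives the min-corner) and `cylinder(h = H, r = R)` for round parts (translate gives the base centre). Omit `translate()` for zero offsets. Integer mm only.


translate([93, 93, 0]) cylinder(h = 23, r = 93);
translate([93, 93, 23]) cylinder(h = 78, r = 40);
translate([93, 93, 101]) cylinder(h = 23, r = 93);


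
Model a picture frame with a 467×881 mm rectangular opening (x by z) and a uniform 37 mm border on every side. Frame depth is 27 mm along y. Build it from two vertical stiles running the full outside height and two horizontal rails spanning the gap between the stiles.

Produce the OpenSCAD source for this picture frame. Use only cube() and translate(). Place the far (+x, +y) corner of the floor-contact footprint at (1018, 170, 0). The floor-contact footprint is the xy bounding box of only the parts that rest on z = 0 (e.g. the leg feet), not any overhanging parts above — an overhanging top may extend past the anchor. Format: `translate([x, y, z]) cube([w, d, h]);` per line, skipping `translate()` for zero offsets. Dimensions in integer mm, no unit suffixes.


translate([477, 143, 0]) cube([37, 27, 955]);
translate([981, 143, 0]) cube([37, 27, 955]);
translate([514, 143, 0]) cube([467, 27, 37]);
translate([514, 143, 918]) cube([467, 27, 37]);


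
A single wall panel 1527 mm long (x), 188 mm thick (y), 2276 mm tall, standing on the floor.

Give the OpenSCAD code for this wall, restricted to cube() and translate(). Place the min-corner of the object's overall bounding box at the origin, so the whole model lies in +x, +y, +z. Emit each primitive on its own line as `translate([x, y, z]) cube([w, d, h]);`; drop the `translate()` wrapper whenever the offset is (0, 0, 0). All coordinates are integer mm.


cube([1527, 188, 2276]);


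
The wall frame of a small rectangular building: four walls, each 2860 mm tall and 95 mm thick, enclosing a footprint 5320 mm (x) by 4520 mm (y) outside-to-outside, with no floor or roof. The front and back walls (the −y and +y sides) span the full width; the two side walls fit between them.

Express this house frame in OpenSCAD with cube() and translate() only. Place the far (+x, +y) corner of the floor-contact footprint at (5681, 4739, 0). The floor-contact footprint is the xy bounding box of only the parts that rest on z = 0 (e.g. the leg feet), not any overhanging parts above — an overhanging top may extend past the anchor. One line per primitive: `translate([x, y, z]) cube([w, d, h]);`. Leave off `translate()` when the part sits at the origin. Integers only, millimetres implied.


translate([361, 219, 0]) cube([5320, 95, 2860]);
translate([361, 4644, 0]) cube([5320, 95, 2860]);
translate([361, 314, 0]) cube([95, 4330, 2860]);
translate([5586, 314, 0]) cube([95, 4330, 2860]);


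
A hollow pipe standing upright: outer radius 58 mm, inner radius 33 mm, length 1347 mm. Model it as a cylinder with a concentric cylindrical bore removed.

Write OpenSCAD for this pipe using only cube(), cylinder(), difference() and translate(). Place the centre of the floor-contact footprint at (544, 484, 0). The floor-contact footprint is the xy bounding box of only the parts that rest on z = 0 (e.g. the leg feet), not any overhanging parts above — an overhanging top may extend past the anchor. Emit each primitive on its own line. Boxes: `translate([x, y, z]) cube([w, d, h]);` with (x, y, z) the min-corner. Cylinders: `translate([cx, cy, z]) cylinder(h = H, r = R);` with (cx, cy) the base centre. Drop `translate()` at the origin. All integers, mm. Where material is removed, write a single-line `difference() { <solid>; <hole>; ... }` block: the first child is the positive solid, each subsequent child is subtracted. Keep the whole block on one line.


difference() { translate([544, 484, 0]) cylinder(h = 1347, r = 58); translate([544, 484, 0]) cylinder(h = 1347, r = 33); }


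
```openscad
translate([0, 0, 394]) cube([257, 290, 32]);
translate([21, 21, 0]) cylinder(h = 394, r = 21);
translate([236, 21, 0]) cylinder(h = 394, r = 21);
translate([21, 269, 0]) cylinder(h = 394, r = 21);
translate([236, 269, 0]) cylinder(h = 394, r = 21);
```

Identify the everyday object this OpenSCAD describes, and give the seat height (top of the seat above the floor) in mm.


A stool. The seat height is 426 mm.

A 257×290×32 slab at z = 394 on four corner cylinders — a stool. The seat top is 394 + 32 = 426 mm.


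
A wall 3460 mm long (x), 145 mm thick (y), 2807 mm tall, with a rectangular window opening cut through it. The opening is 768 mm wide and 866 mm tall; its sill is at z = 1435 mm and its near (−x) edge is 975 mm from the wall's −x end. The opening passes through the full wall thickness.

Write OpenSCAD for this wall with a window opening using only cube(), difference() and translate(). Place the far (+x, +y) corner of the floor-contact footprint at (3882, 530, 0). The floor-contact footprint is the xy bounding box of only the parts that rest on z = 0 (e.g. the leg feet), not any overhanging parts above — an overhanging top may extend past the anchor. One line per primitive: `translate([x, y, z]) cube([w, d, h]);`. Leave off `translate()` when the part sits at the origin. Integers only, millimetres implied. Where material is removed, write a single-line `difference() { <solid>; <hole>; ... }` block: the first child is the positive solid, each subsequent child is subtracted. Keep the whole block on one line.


difference() { translate([422, 385, 0]) cube([3460, 145, 2807]); translate([1397, 385, 1435]) cube([768, 145, 866]); }


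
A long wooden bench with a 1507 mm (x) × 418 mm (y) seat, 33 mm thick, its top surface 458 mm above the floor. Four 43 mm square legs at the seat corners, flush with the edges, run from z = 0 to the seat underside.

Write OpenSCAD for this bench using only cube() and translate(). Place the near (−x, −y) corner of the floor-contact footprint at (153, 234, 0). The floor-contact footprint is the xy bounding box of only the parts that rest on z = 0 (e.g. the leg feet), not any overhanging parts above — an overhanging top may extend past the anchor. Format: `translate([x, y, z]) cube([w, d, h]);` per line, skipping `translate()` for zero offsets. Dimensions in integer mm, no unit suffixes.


translate([153, 234, 425]) cube([1507, 418, 33]);
translate([153, 234, 0]) cube([43, 43, 425]);
translate([153, 609, 0]) cube([43, 43, 425]);
translate([1617, 234, 0]) cube([43, 43, 425]);
translate([1617, 609, 0]) cube([43, 43, 425]);


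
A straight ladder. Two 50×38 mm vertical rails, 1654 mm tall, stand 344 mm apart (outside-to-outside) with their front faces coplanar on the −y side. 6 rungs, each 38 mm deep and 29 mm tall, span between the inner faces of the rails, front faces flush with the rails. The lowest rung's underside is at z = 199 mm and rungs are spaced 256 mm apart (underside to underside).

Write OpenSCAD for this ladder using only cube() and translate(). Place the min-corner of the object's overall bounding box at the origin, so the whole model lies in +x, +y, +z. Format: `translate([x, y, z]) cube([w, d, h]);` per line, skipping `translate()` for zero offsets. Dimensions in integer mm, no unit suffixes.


// rung span = 344 - 2*50 = 244
// rung[k] z = 199 + k*256
cube([50, 38, 1654]);
translate([294, 0, 0]) cube([50, 38, 1654]);
translate([50, 0, 199]) cube([244, 38, 29]);
translate([50, 0, 455]) cube([244, 38, 29]);
translate([50, 0, 711]) cube([244, 38, 29]);
translate([50, 0, 967]) cube([244, 38, 29]);
translate([50, 0, 1223]) cube([244, 38, 29]);
translate([50, 0, 1479]) cube([244, 38, 29]);


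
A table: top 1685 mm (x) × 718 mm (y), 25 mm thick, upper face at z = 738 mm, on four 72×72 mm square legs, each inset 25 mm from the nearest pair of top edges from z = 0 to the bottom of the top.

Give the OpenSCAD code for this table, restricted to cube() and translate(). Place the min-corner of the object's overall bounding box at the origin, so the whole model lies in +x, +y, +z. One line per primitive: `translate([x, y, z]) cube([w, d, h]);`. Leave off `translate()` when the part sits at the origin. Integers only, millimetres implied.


translate([0, 0, 713]) cube([1685, 718, 25]);
translate([25, 25, 0]) cube([72, 72, 713]);
translate([1588, 25, 0]) cube([72, 72, 713]);
translate([25, 621, 0]) cube([72, 72, 713]);
translate([1588, 621, 0]) cube([72, 72, 713]);


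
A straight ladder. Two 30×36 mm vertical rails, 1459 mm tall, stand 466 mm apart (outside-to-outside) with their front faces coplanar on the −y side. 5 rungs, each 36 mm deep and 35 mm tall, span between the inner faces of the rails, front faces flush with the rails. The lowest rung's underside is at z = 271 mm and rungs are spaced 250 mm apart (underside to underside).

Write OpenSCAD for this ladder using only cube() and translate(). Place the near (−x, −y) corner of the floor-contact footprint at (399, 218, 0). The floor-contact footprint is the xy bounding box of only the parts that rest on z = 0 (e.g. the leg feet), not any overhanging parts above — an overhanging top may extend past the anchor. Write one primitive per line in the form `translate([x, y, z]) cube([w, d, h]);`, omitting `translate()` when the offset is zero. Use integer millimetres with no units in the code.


translate([399, 218, 0]) cube([30, 36, 1459]);
translate([835, 218, 0]) cube([30, 36, 1459]);
translate([429, 218, 271]) cube([406, 36, 35]);
translate([429, 218, 521]) cube([406, 36, 35]);
translate([429, 218, 771]) cube([406, 36, 35]);
translate([429, 218, 1021]) cube([406, 36, 35]);
translate([429, 218, 1271]) cube([406, 36, 35]);


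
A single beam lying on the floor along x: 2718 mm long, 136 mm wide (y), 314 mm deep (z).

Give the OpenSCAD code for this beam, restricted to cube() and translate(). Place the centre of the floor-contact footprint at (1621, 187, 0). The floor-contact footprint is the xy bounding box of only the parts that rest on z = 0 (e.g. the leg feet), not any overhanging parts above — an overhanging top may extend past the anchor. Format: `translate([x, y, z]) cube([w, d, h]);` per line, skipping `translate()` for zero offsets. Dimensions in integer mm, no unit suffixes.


translate([262, 119, 0]) cube([2718, 136, 314]);


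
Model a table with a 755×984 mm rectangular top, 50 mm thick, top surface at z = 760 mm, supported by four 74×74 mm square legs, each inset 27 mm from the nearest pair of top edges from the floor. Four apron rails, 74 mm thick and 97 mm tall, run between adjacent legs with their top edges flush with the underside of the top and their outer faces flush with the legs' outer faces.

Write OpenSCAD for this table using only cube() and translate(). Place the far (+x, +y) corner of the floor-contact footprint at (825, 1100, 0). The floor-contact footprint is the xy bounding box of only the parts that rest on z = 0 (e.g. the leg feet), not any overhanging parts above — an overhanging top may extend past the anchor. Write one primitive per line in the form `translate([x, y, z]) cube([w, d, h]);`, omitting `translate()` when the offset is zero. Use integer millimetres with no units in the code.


translate([97, 143, 710]) cube([755, 984, 50]);
translate([124, 170, 0]) cube([74, 74, 710]);
translate([751, 170, 0]) cube([74, 74, 710]);
translate([124, 1026, 0]) cube([74, 74, 710]);
translate([751, 1026, 0]) cube([74, 74, 710]);
translate([198, 170, 613]) cube([553, 74, 97]);
translate([198, 1026, 613]) cube([553, 74, 97]);
translate([124, 244, 613]) cube([74, 782, 97]);
translate([751, 244, 613]) cube([74, 782, 97]);


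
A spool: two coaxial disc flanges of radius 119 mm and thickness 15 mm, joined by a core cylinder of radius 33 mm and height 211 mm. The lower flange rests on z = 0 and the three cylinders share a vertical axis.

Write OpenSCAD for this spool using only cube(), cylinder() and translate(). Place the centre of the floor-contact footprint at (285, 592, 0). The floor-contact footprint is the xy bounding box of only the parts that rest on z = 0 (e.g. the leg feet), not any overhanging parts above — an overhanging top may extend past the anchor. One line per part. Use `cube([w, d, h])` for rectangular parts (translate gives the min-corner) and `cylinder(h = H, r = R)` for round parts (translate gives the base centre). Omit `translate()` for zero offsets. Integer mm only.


translate([285, 592, 0]) cylinder(h = 15, r = 119);
translate([285, 592, 15]) cylinder(h = 211, r = 33);
translate([285, 592, 226]) cylinder(h = 15, r = 119);


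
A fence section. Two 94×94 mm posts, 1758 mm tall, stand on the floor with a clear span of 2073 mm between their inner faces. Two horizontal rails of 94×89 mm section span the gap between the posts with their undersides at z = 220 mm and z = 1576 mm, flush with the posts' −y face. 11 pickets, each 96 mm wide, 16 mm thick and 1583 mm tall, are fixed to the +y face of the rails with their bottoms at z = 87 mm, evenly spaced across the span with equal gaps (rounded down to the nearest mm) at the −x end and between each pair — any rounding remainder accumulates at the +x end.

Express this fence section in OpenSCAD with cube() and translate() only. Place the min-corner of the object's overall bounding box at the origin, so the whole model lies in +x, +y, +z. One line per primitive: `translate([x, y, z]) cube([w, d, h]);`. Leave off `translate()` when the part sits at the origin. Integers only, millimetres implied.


cube([94, 94, 1758]);
translate([2167, 0, 0]) cube([94, 94, 1758]);
translate([94, 0, 220]) cube([2073, 94, 89]);
translate([94, 0, 1576]) cube([2073, 94, 89]);
translate([178, 94, 87]) cube([96, 16, 1583]);
translate([358, 94, 87]) cube([96, 16, 1583]);
translate([538, 94, 87]) cube([96, 16, 1583]);
translate([718, 94, 87]) cube([96, 16, 1583]);
translate([898, 94, 87]) cube([96, 16, 1583]);
translate([1078, 94, 87]) cube([96, 16, 1583]);
translate([1258, 94, 87]) cube([96, 16, 1583]);
translate([1438, 94, 87]) cube([96, 16, 1583]);
translate([1618, 94, 87]) cube([96, 16, 1583]);
translate([1798, 94, 87]) cube([96, 16, 1583]);
translate([1978, 94, 87]) cube([96, 16, 1583]);


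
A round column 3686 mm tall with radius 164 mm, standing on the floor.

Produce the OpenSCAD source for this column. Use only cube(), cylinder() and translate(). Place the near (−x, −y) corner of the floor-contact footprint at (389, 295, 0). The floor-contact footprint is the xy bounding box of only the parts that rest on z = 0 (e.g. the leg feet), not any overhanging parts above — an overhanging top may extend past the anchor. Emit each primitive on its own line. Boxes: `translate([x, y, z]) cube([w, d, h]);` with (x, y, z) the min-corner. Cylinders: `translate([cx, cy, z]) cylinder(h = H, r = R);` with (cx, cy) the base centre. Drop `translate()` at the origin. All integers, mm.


translate([553, 459, 0]) cylinder(h = 3686, r = 164);


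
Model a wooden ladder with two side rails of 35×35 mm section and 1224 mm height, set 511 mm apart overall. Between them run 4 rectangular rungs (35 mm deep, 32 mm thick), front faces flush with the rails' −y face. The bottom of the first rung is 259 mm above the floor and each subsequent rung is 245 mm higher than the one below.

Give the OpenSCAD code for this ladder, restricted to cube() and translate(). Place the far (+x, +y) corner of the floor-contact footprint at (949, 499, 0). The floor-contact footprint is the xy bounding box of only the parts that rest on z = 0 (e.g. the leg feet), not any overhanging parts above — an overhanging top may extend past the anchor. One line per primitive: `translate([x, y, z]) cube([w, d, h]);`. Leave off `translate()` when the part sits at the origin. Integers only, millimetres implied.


translate([438, 464, 0]) cube([35, 35, 1224]);
translate([914, 464, 0]) cube([35, 35, 1224]);
translate([473, 464, 259]) cube([441, 35, 32]);
translate([473, 464, 504]) cube([441, 35, 32]);
translate([473, 464, 749]) cube([441, 35, 32]);
translate([473, 464, 994]) cube([441, 35, 32]);
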